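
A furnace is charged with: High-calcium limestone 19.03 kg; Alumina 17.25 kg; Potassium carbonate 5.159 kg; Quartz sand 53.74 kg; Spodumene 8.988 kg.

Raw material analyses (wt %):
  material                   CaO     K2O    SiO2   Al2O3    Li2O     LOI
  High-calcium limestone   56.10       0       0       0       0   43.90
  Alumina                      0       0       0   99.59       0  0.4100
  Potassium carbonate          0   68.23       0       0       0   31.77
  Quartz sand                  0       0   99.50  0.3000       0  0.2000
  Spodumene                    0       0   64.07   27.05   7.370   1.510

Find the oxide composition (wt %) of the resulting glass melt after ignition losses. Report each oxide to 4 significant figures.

Glass mass = 93.86 kg (batch 104.2 − LOI 10.31).
Composition: CaO 11.37%, K2O 3.750%, SiO2 63.10%, Al2O3 21.07%, Li2O 0.7057%

Full precision is held at each step. In-progress results are printed rounded off to 4 significant figures in the printout; exactly one rounding lands on every reported value. Derived quantities are computed starting from the weights per 93.86 kg of glass in full precision (yield, five oxide percentages, LOI, totals, net glass mass) as they appear in the problem or answer text.
Per-oxide mass from batch:
  CaO: 19.03·0.5610 = 10.68 kg
  K2O: 5.159·0.6823 = 3.520 kg
  SiO2: 53.74·0.9950 + 8.988·0.6407 = 59.23 kg
  Al2O3: 17.25·0.9959 + 53.74·0.003000 + 8.988·0.2705 = 19.77 kg
  Li2O: 8.988·0.07370 = 0.6624 kg
LOI: 19.03·0.4390 + 17.25·0.004100 + 5.159·0.3177 + 53.74·0.002000 + 8.988·0.01510 = 10.31 kg
Glass mass = batch − LOI = 104.2 − 10.31 = 93.86 kg (matching Σ of the oxides)
percent share: oxide ÷ glass, ×100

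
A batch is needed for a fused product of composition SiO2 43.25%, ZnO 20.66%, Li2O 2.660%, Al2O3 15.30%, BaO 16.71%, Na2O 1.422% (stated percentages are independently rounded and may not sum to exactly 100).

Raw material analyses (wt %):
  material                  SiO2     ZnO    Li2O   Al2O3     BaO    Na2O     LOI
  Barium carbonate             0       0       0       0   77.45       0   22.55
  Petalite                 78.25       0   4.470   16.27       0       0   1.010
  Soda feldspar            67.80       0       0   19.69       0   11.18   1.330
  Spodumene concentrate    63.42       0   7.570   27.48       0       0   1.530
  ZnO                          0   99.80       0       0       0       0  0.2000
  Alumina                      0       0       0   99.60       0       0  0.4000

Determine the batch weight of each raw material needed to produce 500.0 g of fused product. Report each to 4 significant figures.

The intermediate values appear (rounded to four significant figures) when written out — every computation carries exact precision at every stage; a single rounding finalizes every reported value — derived quantities, including net glass mass, six oxide percentages, ignition loss, yield, totals, are re-derived using the weight values at 500.0 g of glass in exact precision, as they appear in either problem or answer.
Oxide-by-oxide targets in 500.0 g fused product:
  SiO2: 43.25% × 500.0 = 216.2 g
  ZnO: 20.66% × 500.0 = 103.3 g
  Li2O: 2.660% × 500.0 = 13.30 g
  Al2O3: 15.30% × 500.0 = 76.50 g
  BaO: 16.71% × 500.0 = 83.55 g
  Na2O: 1.422% × 500.0 = 7.110 g
Oxide-by-oxide audit working from each reported weight, per the basis as stated (target by target, the sums agree modulo rounding of the values):
  SiO2: 151.2·0.7825 + 63.60·0.6780 + 86.39·0.6342 = 216.2 g (target 216.2 g)
  ZnO: 103.5·0.9980 = 103.3 g (target 103.3 g)
  Li2O: 151.2·0.04470 + 86.39·0.07570 = 13.30 g (target 13.30 g)
  Al2O3: 151.2·0.1627 + 63.60·0.1969 + 86.39·0.2748 + 15.69·0.9960 = 76.49 g (target 76.50 g)
  BaO: 107.9·0.7745 = 83.57 g (target 83.55 g)
  Na2O: 63.60·0.1118 = 7.110 g (target 7.110 g)
Glass-mass bookkeeping: total batch − LOI = 500.0 g (oxide target masses add up to 500.0 g; versus the stated basis of 500.0 g — gaps are rounding artifacts).
Batch grand total — Σ batch = 528.3 g; ignition loss, Σ(batch × LOI) = 28.30 g; yield: glass divided by total = 94.64%.

Batch per 500.0 g fused product:
  Barium carbonate: 107.9 g
  Petalite: 151.2 g
  Soda feldspar: 63.60 g
  Spodumene concentrate: 86.39 g
  ZnO: 103.5 g
  Alumina: 15.69 g
Total batch = 528.3 g; LOI loss = 28.30 g; yield = 94.64%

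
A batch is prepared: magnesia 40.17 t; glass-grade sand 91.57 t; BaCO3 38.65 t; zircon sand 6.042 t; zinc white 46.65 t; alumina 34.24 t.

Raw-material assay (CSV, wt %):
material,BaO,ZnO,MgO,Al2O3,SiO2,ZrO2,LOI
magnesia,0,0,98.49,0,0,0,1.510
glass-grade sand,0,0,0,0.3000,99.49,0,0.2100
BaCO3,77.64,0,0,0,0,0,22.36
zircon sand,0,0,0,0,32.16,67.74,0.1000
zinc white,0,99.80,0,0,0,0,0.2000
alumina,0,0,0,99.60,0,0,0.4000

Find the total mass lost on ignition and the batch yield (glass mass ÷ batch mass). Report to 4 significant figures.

LOI loss = 9.677 t; glass = 247.6 t; yield = 96.24%

The working math carries full precision at every stage; working values are displayed rounded to four significant digits across the worked steps; every reported number takes exactly one rounding — all derived quantities, including glass mass, the yield, the totals, six oxide percentages, LOI, are re-derived from the weighed amounts at 247.6 t of glass at full float precision, as written in the problem or the answer.
Each material's LOI contribution:
  magnesia: 40.17 × 0.01510 = 0.6066 t
  glass-grade sand: 91.57 × 0.002100 = 0.1923 t
  BaCO3: 38.65 × 0.2236 = 8.642 t
  zircon sand: 6.042 × 0.001000 = 0.006042 t
  zinc white: 46.65 × 0.002000 = 0.09330 t
  alumina: 34.24 × 0.004000 = 0.1370 t
Total LOI = 9.677 t
Glass = batch − LOI = 257.3 − 9.677 = 247.6 t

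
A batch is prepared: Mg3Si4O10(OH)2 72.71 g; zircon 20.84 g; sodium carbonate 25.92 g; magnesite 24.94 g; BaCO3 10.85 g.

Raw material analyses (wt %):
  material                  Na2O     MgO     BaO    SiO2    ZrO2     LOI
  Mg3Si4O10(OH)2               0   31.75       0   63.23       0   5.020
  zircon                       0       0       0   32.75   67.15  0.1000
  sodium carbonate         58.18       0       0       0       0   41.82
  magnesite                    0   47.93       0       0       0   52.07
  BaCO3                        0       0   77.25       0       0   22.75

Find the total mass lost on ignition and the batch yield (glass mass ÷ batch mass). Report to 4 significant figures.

LOI loss = 29.97 g; glass = 125.3 g; yield = 80.70%

The intermediate values are displayed (rounded to 4 significant digits) on the page — the whole derivation keeps full float precision all the way through. Every reported number sees exactly one rounding — derived quantities are computed starting from the weights for 125.3 g of glass in full float precision (totals, five oxide percentages, ignition loss, glass mass, the yield), as set out in question or answer.
Material-by-material LOI:
  Mg3Si4O10(OH)2: 72.71 × 0.05020 = 3.650 g
  zircon: 20.84 × 0.001000 = 0.02084 g
  sodium carbonate: 25.92 × 0.4182 = 10.84 g
  magnesite: 24.94 × 0.5207 = 12.99 g
  BaCO3: 10.85 × 0.2275 = 2.468 g
Total LOI = 29.97 g
Glass = batch − LOI = 155.3 − 29.97 = 125.3 g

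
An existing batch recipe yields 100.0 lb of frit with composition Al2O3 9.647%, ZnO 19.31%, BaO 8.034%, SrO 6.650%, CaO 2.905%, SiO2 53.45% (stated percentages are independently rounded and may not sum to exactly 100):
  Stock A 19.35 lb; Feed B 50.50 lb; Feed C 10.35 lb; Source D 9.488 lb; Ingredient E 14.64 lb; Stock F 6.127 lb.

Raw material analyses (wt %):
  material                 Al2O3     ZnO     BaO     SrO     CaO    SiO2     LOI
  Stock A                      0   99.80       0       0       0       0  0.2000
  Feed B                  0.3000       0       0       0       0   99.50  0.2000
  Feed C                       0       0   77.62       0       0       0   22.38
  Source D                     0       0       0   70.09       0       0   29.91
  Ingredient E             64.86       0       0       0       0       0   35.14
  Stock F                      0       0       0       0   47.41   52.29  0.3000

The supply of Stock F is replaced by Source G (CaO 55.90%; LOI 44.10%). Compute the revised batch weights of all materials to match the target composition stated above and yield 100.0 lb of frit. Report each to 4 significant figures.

Intermediates are printed with 4-significant-digit rounding when written out — full precision is maintained throughout — every reported figure is rounded just once — all derived quantities are recomputed from the batch weights for 100.0 lb of glass at full float precision (six oxide percentages, net glass mass, LOI, totals, the yield), exactly as shown in problem or answer.
Oxide-by-oxide targets in 100.0 lb frit:
  Al2O3: 9.647% × 100.0 = 9.647 lb
  ZnO: 19.31% × 100.0 = 19.31 lb
  BaO: 8.034% × 100.0 = 8.034 lb
  SrO: 6.650% × 100.0 = 6.650 lb
  CaO: 2.905% × 100.0 = 2.905 lb
  SiO2: 53.45% × 100.0 = 53.45 lb
Oxide-by-oxide audit using the reported weights, per the basis as stated (oxide sums agree with the targets once rounding is allowed for):
  Al2O3: 53.72·0.003000 + 14.63·0.6486 = 9.650 lb (target 9.647 lb)
  ZnO: 19.35·0.9980 = 19.31 lb (target 19.31 lb)
  BaO: 10.35·0.7762 = 8.034 lb (target 8.034 lb)
  SrO: 9.488·0.7009 = 6.650 lb (target 6.650 lb)
  CaO: 5.197·0.5590 = 2.905 lb (target 2.905 lb)
  SiO2: 53.72·0.9950 = 53.45 lb (target 53.45 lb)
Glass-mass closure: net batch after ignition = 100.0 lb (oxide target masses add up to 100.0 lb; the stated basis being 100.0 lb — gaps are rounding artifacts).
Batch total: Σ batch = 112.7 lb; LOI loss = Σ batch·LOI = 12.73 lb; yield: glass divided by total = 88.71%.

Revised batch per 100.0 lb frit:
  Stock A: 19.35 lb
  Feed B: 53.72 lb
  Feed C: 10.35 lb
  Source D: 9.488 lb
  Ingredient E: 14.63 lb
  Source G: 5.197 lb
Total batch = 112.7 lb; LOI loss = 12.73 lb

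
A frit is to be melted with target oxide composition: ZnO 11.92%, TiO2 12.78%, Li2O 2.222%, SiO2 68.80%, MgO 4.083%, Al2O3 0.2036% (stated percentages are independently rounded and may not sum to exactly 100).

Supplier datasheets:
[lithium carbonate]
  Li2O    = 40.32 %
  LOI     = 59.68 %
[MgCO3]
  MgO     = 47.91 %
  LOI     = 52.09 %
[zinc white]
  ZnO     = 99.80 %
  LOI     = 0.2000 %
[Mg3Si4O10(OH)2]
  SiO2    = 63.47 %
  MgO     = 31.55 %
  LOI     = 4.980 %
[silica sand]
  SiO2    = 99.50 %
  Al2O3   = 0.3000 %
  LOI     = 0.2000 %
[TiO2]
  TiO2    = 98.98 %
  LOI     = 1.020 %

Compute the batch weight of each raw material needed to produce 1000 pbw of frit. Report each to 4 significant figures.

In-progress results appear (rounded to 4 significant figures) across the worked steps; the working math runs at exact precision end to end; every reported value is rounded once only; the derived quantities are rebuilt in full float precision (the yield, the totals, LOI, glass mass, the six compositions) using the weight values for 1000 pbw of glass, as given in question or answer.
Per-oxide target masses for 1000 pbw frit:
  ZnO: 11.92% × 1000 = 119.2 pbw
  TiO2: 12.78% × 1000 = 127.8 pbw
  Li2O: 2.222% × 1000 = 22.22 pbw
  SiO2: 68.80% × 1000 = 688.0 pbw
  MgO: 4.083% × 1000 = 40.83 pbw
  Al2O3: 0.2036% × 1000 = 2.036 pbw
Oxide-by-oxide audit applying the batch weights above, under the basis named above (each sum matches its target mass inside rounding margins):
  ZnO: 119.4·0.9980 = 119.2 pbw (target 119.2 pbw)
  TiO2: 129.1·0.9898 = 127.8 pbw (target 127.8 pbw)
  Li2O: 55.11·0.4032 = 22.22 pbw (target 22.22 pbw)
  SiO2: 20.05·0.6347 + 678.7·0.9950 = 688.0 pbw (target 688.0 pbw)
  MgO: 72.02·0.4791 + 20.05·0.3155 = 40.83 pbw (target 40.83 pbw)
  Al2O3: 678.7·0.003000 = 2.036 pbw (target 2.036 pbw)
Mass balance on the glass: batch Σ − ignition loss = 1000 pbw (per-oxide target masses sum to 1000 pbw; the stated basis being 1000 pbw — deltas are rounding alone).
Batch total: Σ batch = 1074 pbw; Σ batch·LOI gives LOI loss = 74.32 pbw; glass ÷ batch gives a yield of 93.08%.

Batch per 1000 pbw frit:
  lithium carbonate: 55.11 pbw
  MgCO3: 72.02 pbw
  zinc white: 119.4 pbw
  Mg3Si4O10(OH)2: 20.05 pbw
  silica sand: 678.7 pbw
  TiO2: 129.1 pbw
Total batch = 1074 pbw; LOI loss = 74.32 pbw; yield = 93.08%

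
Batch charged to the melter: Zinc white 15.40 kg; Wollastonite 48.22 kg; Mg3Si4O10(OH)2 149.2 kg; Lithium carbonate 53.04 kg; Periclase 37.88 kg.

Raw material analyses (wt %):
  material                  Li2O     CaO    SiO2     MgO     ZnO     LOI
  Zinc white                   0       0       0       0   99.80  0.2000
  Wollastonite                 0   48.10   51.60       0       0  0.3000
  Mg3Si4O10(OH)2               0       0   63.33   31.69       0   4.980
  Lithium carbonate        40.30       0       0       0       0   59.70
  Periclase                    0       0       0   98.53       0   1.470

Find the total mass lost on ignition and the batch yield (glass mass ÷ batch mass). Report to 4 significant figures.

LOI loss = 39.83 kg; glass = 263.9 kg; yield = 86.89%

All arithmetic maintains full float precision from first step to last. The intermediate values are shown, rounded to four significant digits, alongside each step; every reported figure takes a single rounding — derived quantities are rebuilt at exact precision (five oxide percentages, glass mass, totals, ignition loss, yield) using the weight values for 263.9 kg of glass, as given in the problem or answer text.
Loss on ignition, line by line:
  Zinc white: 15.40 × 0.002000 = 0.03080 kg
  Wollastonite: 48.22 × 0.003000 = 0.1447 kg
  Mg3Si4O10(OH)2: 149.2 × 0.04980 = 7.430 kg
  Lithium carbonate: 53.04 × 0.5970 = 31.66 kg
  Periclase: 37.88 × 0.01470 = 0.5568 kg
Total LOI = 39.83 kg
Glass = batch − LOI = 303.7 − 39.83 = 263.9 kg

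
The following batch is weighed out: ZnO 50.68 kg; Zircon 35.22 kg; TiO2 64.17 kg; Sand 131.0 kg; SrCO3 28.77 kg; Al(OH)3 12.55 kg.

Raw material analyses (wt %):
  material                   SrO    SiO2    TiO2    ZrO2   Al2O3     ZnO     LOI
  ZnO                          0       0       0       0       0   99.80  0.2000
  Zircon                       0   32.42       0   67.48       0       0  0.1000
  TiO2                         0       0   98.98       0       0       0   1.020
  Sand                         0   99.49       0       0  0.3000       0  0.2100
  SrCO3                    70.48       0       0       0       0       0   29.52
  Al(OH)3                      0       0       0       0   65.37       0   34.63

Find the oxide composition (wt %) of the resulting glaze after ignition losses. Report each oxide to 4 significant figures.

The whole derivation maintains full float precision in all steps; mid-chain values are shown, with 4-significant-digit rounding, alongside each step; exactly one rounding is applied to every reported value. The derived quantities, including ignition loss, the totals, net glass mass, six oxide percentages, yield, are carried starting from the weights on 308.5 kg of glass at full float precision, exactly as printed in problem or answer.
Oxide masses out of the charge:
  SrO: 28.77·0.7048 = 20.28 kg
  SiO2: 35.22·0.3242 + 131.0·0.9949 = 141.8 kg
  TiO2: 64.17·0.9898 = 63.52 kg
  ZrO2: 35.22·0.6748 = 23.77 kg
  Al2O3: 131.0·0.003000 + 12.55·0.6537 = 8.597 kg
  ZnO: 50.68·0.9980 = 50.58 kg
LOI: 50.68·0.002000 + 35.22·0.001000 + 64.17·0.01020 + 131.0·0.002100 + 28.77·0.2952 + 12.55·0.3463 = 13.91 kg
The glass mass, total less LOI, = 322.4 − 13.91 = 308.5 kg (= the summed oxide contributions)
wt %: oxide over glass, times 100

Glass mass = 308.5 kg (batch 322.4 − LOI 13.91).
Composition: SrO 6.573%, SiO2 45.95%, TiO2 20.59%, ZrO2 7.704%, Al2O3 2.787%, ZnO 16.40%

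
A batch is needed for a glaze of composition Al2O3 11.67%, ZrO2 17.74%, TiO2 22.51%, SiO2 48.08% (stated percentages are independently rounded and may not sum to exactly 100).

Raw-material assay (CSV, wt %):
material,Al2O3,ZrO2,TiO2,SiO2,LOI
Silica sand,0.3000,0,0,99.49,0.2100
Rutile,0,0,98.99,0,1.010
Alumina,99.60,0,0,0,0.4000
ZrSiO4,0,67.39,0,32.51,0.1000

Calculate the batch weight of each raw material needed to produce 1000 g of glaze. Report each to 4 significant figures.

Working values are displayed rounded off to 4 significant digits between the steps; each numeric step keeps exact precision through the solve — each reported result carries a single rounding — the derived quantities are carried from the weighed amounts per 1000 g of glass at exact precision (totals, LOI, glass mass, the four compositions, the yield), as set out in the problem or answer text.
Per-oxide target masses for 1000 g glaze:
  Al2O3: 11.67% × 1000 = 116.7 g
  ZrO2: 17.74% × 1000 = 177.4 g
  TiO2: 22.51% × 1000 = 225.1 g
  SiO2: 48.08% × 1000 = 480.8 g
Mass-balance tally per oxide given the weights on record, for the quoted basis mass (summed amounts equal target values up to rounding of the answer):
  Al2O3: 397.2·0.003000 + 116.0·0.9960 = 116.7 g (target 116.7 g)
  ZrO2: 263.2·0.6739 = 177.4 g (target 177.4 g)
  TiO2: 227.4·0.9899 = 225.1 g (target 225.1 g)
  SiO2: 397.2·0.9949 + 263.2·0.3251 = 480.7 g (target 480.8 g)
Mass balance on the glass: net batch after ignition = 999.9 g (per-oxide target masses sum to 1000 g; with the basis standing at 1000 g — any gap is answer rounding).
Total batch = Σ batch = 1004 g; ignition loss, Σ(batch × LOI) = 3.858 g; as yield: glass ÷ batch → 99.62%.

Batch per 1000 g glaze:
  Silica sand: 397.2 g
  Rutile: 227.4 g
  Alumina: 116.0 g
  ZrSiO4: 263.2 g
Total batch = 1004 g; LOI loss = 3.858 g; yield = 99.62%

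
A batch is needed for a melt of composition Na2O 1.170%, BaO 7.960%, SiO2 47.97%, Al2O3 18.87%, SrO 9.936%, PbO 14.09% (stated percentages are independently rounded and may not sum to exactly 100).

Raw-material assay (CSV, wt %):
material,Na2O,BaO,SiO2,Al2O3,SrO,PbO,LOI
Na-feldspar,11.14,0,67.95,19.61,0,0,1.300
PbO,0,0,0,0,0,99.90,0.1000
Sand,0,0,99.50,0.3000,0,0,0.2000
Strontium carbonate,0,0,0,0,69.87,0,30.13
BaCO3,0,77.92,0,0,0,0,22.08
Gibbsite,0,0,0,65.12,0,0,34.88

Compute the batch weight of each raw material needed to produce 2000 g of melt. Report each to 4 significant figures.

Batch per 2000 g melt:
  Na-feldspar: 210.1 g
  PbO: 282.1 g
  Sand: 820.8 g
  Strontium carbonate: 284.4 g
  BaCO3: 204.3 g
  Gibbsite: 512.5 g
Total batch = 2314 g; LOI loss = 314.2 g; yield = 86.42%

Intermediates appear rounded off to 4 significant digits when written out; all internal work holds full float precision through every step — every reported result takes a single rounding. Derived quantities (ignition loss, net glass mass, the six compositions, the yield, the totals) are recomputed from the batch weights for 2000 g of glass in full precision, exactly as shown in question or answer.
Oxide-by-oxide targets in 2000 g melt:
  Na2O: 1.170% × 2000 = 23.40 g
  BaO: 7.960% × 2000 = 159.2 g
  SiO2: 47.97% × 2000 = 959.4 g
  Al2O3: 18.87% × 2000 = 377.4 g
  SrO: 9.936% × 2000 = 198.7 g
  PbO: 14.09% × 2000 = 281.8 g
Mass-balance tally per oxide per the reported batch figures, relative to the basis at hand (sum by sum, the targets are met within answer rounding):
  Na2O: 210.1·0.1114 = 23.41 g (target 23.40 g)
  BaO: 204.3·0.7792 = 159.2 g (target 159.2 g)
  SiO2: 210.1·0.6795 + 820.8·0.9950 = 959.5 g (target 959.4 g)
  Al2O3: 210.1·0.1961 + 820.8·0.003000 + 512.5·0.6512 = 377.4 g (target 377.4 g)
  SrO: 284.4·0.6987 = 198.7 g (target 198.7 g)
  PbO: 282.1·0.9990 = 281.8 g (target 281.8 g)
Consistency of the glass mass: batch Σ − ignition loss = 2000 g (summing oxide targets gives 2000 g; versus the stated basis of 2000 g — differing by rounding only).
Batch grand total — Σ batch = 2314 g; LOI loss = Σ batch·LOI = 314.2 g; glass ÷ batch gives a yield of 86.42%.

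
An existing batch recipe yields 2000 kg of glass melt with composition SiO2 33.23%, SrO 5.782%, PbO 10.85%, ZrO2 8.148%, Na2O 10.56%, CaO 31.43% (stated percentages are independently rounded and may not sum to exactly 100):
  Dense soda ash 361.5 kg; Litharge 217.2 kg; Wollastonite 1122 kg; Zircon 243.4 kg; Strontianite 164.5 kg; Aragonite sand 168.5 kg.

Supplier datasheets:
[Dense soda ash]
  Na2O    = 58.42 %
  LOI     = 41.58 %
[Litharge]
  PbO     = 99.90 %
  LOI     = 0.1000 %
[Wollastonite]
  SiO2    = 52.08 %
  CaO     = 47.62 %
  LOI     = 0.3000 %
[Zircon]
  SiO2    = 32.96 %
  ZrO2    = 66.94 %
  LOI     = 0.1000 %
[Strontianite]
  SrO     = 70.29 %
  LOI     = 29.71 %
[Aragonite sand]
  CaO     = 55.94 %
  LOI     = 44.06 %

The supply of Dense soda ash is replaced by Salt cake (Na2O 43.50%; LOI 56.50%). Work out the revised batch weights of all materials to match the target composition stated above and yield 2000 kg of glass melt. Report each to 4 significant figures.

Revised batch per 2000 kg glass melt:
  Salt cake: 485.5 kg
  Litharge: 217.2 kg
  Wollastonite: 1122 kg
  Zircon: 243.4 kg
  Strontianite: 164.5 kg
  Aragonite sand: 168.5 kg
Total batch = 2401 kg; LOI loss = 401.2 kg

Intermediates are shown, rounded to 4 significant figures, between the steps. The whole derivation carries exact precision at each step; every reported figure takes a single rounding; derived quantities are re-derived using the weight values on 2000 kg of glass in full float precision (LOI, totals, the six compositions, yield, net glass mass), as they appear in the problem or answer text.
Oxide mass targets, per 2000 kg glass melt:
  SiO2: 33.23% × 2000 = 664.6 kg
  SrO: 5.782% × 2000 = 115.6 kg
  PbO: 10.85% × 2000 = 217.0 kg
  ZrO2: 8.148% × 2000 = 163.0 kg
  Na2O: 10.56% × 2000 = 211.2 kg
  CaO: 31.43% × 2000 = 628.6 kg
Checking each oxide sum per the reported batch figures, against the basis in use (each sum matches its target mass once rounding is allowed for):
  SiO2: 1122·0.5208 + 243.4·0.3296 = 664.6 kg (target 664.6 kg)
  SrO: 164.5·0.7029 = 115.6 kg (target 115.6 kg)
  PbO: 217.2·0.9990 = 217.0 kg (target 217.0 kg)
  ZrO2: 243.4·0.6694 = 162.9 kg (target 163.0 kg)
  Na2O: 485.5·0.4350 = 211.2 kg (target 211.2 kg)
  CaO: 1122·0.4762 + 168.5·0.5594 = 628.6 kg (target 628.6 kg)
Glass-mass sanity pass: Σ batch − LOI loss = 2000 kg (oxide target masses add up to 2000 kg; basis as stated: 2000 kg — gaps are rounding artifacts).
Total batch = Σ batch = 2401 kg; LOI loss = Σ batch·LOI = 401.2 kg; yield: glass divided by total = 83.29%.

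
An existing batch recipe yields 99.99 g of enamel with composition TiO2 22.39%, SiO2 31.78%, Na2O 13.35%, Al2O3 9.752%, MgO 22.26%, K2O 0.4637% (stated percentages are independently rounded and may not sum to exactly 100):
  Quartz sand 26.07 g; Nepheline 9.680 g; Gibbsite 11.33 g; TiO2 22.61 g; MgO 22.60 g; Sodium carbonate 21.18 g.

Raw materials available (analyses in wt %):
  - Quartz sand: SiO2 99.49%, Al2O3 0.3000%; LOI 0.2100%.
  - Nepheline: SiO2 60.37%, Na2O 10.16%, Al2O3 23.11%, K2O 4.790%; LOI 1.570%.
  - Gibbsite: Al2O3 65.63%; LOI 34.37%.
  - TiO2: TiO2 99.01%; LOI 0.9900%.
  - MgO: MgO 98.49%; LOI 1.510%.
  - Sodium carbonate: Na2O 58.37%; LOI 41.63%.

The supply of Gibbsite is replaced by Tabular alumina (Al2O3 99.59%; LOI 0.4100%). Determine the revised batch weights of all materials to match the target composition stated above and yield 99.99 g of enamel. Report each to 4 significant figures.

Revised batch per 99.99 g enamel:
  Quartz sand: 26.07 g
  Nepheline: 9.680 g
  Tabular alumina: 7.466 g
  TiO2: 22.61 g
  MgO: 22.60 g
  Sodium carbonate: 21.18 g
Total batch = 109.6 g; LOI loss = 9.620 g

All arithmetic maintains full precision end to end — mid-chain values are displayed rounded to 4 significant figures alongside each step; a single rounding produces each reported number; derived quantities are recomputed starting from the weights per 99.99 g of glass in exact precision (ignition loss, totals, the yield, glass mass, six oxide percentages), as quoted within the problem or the answer.
Oxide mass targets, per 99.99 g enamel:
  TiO2: 22.39% × 99.99 = 22.39 g
  SiO2: 31.78% × 99.99 = 31.78 g
  Na2O: 13.35% × 99.99 = 13.35 g
  Al2O3: 9.752% × 99.99 = 9.751 g
  MgO: 22.26% × 99.99 = 22.26 g
  K2O: 0.4637% × 99.99 = 0.4637 g
Sums-versus-targets review from the weights as reported, at the basis given (sums match the target masses within answer rounding):
  TiO2: 22.61·0.9901 = 22.39 g (target 22.39 g)
  SiO2: 26.07·0.9949 + 9.680·0.6037 = 31.78 g (target 31.78 g)
  Na2O: 9.680·0.1016 + 21.18·0.5837 = 13.35 g (target 13.35 g)
  Al2O3: 26.07·0.003000 + 9.680·0.2311 + 7.466·0.9959 = 9.751 g (target 9.751 g)
  MgO: 22.60·0.9849 = 22.26 g (target 22.26 g)
  K2O: 9.680·0.04790 = 0.4637 g (target 0.4637 g)
Glass-mass bookkeeping: batch Σ − ignition loss = 99.99 g (the targets, summed, come to 99.99 g; against the stated basis, 99.99 g — any gap is answer rounding).
Whole-batch sum: Σ batch = 109.6 g; LOI loss = Σ batch·LOI = 9.620 g; as yield: glass ÷ batch → 91.22%.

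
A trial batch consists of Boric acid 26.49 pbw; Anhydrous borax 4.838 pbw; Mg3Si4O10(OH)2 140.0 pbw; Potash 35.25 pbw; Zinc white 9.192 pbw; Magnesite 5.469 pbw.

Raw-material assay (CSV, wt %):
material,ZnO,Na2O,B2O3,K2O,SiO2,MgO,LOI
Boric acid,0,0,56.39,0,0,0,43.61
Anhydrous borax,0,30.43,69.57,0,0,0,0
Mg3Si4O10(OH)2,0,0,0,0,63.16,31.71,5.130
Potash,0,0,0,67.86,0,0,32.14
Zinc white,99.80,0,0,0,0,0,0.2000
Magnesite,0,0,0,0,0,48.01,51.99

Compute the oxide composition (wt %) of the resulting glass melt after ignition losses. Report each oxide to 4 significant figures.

Glass mass = 188.3 pbw (batch 221.2 − LOI 32.93).
Composition: ZnO 4.871%, Na2O 0.7818%, B2O3 9.720%, K2O 12.70%, SiO2 46.96%, MgO 24.97%

All internal work carries full float precision through the solve; values along the way are printed (rounded to four significant digits) across the worked steps; exactly one rounding is applied to each reported value; derived quantities (net glass mass, the totals, ignition loss, yield, six oxide percentages) are rebuilt at full float precision from the weighed amounts for 188.3 pbw of glass as they appear in the problem or the answer.
Mass of each oxide from the mix:
  ZnO: 9.192·0.9980 = 9.174 pbw
  Na2O: 4.838·0.3043 = 1.472 pbw
  B2O3: 26.49·0.5639 + 4.838·0.6957 = 18.30 pbw
  K2O: 35.25·0.6786 = 23.92 pbw
  SiO2: 140.0·0.6316 = 88.42 pbw
  MgO: 140.0·0.3171 + 5.469·0.4801 = 47.02 pbw
LOI: 26.49·0.4361 + 140.0·0.05130 + 35.25·0.3214 + 9.192·0.002000 + 5.469·0.5199 = 32.93 pbw
Net of LOI, the glass mass = 221.2 − 32.93 = 188.3 pbw (the oxide masses sum to this)
wt %: oxide over glass, times 100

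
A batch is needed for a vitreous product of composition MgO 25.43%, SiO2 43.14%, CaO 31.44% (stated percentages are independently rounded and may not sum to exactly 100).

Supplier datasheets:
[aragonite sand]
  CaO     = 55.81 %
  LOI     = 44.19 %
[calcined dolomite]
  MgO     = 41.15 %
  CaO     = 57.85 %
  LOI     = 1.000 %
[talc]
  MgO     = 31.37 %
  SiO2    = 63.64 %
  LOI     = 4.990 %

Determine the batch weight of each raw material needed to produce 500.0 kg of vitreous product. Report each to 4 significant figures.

Batch per 500.0 kg vitreous product:
  aragonite sand: 229.2 kg
  calcined dolomite: 50.61 kg
  talc: 338.9 kg
Total batch = 618.7 kg; LOI loss = 118.7 kg; yield = 80.81%

Working values are printed (rounded to 4 significant digits) as written; all arithmetic carries full precision all the way through. Every reported figure sees exactly one rounding; the derived quantities, including LOI, net glass mass, totals, the yield, three oxide percentages, are rebuilt starting from the weights per 500.0 kg of glass at full float precision, exactly as shown in the question or the answer.
Per-oxide target masses for 500.0 kg vitreous product:
  MgO: 25.43% × 500.0 = 127.2 kg
  SiO2: 43.14% × 500.0 = 215.7 kg
  CaO: 31.44% × 500.0 = 157.2 kg
Per-oxide balance check with the batch weights as given, under the basis named above (sums match the target masses given rounding of the digits):
  MgO: 50.61·0.4115 + 338.9·0.3137 = 127.1 kg (target 127.2 kg)
  SiO2: 338.9·0.6364 = 215.7 kg (target 215.7 kg)
  CaO: 229.2·0.5581 + 50.61·0.5785 = 157.2 kg (target 157.2 kg)
Glass-mass sanity pass: the batch minus its LOI: 500.0 kg (summing oxide targets gives 500.0 kg; basis as stated: 500.0 kg — differing by rounding only).
Batch total: Σ batch = 618.7 kg; ignition loss, Σ(batch × LOI) = 118.7 kg; yield, glass over the total, = 80.81%.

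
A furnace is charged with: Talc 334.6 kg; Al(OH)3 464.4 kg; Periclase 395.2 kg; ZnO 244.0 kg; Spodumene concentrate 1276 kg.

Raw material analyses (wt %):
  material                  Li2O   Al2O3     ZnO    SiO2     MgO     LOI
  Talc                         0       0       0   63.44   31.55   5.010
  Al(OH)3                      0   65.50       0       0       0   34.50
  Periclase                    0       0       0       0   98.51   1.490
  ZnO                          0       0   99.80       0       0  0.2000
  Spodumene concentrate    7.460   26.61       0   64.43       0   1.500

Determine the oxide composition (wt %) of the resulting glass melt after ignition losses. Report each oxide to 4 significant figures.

All arithmetic carries full float precision at each step; the intermediate values are shown with 4-significant-digit rounding between the steps — a single rounding completes each reported figure — derived quantities are re-derived from the weighed amounts for 2512 kg of glass in exact precision (LOI, yield, five oxide percentages, glass mass, totals), as they appear in the question or the answer.
Per-oxide mass from batch:
  Li2O: 1276·0.07460 = 95.19 kg
  Al2O3: 464.4·0.6550 + 1276·0.2661 = 643.7 kg
  ZnO: 244.0·0.9980 = 243.5 kg
  SiO2: 334.6·0.6344 + 1276·0.6443 = 1034 kg
  MgO: 334.6·0.3155 + 395.2·0.9851 = 494.9 kg
LOI: 334.6·0.05010 + 464.4·0.3450 + 395.2·0.01490 + 244.0·0.002000 + 1276·0.01500 = 202.5 kg
Net of LOI, the glass mass = 2714 − 202.5 = 2512 kg (the oxide masses sum to this)
percent share: oxide ÷ glass, ×100

Glass mass = 2512 kg (batch 2714 − LOI 202.5).
Composition: Li2O 3.790%, Al2O3 25.63%, ZnO 9.695%, SiO2 41.18%, MgO 19.70%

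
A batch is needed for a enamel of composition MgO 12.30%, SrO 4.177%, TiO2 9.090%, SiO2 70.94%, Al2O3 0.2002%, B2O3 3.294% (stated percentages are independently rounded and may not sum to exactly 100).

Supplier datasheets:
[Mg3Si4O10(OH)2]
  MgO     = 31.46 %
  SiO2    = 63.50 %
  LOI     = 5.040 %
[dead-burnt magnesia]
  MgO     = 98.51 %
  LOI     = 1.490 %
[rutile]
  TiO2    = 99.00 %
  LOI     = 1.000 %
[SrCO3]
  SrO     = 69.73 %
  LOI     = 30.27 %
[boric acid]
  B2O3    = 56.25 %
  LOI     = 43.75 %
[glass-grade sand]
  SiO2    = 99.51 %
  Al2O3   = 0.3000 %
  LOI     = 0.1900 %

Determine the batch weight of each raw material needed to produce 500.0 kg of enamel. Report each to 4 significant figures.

Batch per 500.0 kg enamel:
  Mg3Si4O10(OH)2: 35.70 kg
  dead-burnt magnesia: 51.03 kg
  rutile: 45.91 kg
  SrCO3: 29.95 kg
  boric acid: 29.28 kg
  glass-grade sand: 333.7 kg
Total batch = 525.6 kg; LOI loss = 25.53 kg; yield = 95.14%

In-progress results are printed, rounded to 4 significant figures, on the page — each numeric step carries exact precision at all times. Every reported value sees exactly one rounding. Derived quantities, including six oxide percentages, the yield, the totals, LOI, glass mass, are re-derived from the batch weights for 500.0 kg of glass at full precision exactly as shown in problem or answer.
Target masses of each oxide per 500.0 kg enamel:
  MgO: 12.30% × 500.0 = 61.50 kg
  SrO: 4.177% × 500.0 = 20.88 kg
  TiO2: 9.090% × 500.0 = 45.45 kg
  SiO2: 70.94% × 500.0 = 354.7 kg
  Al2O3: 0.2002% × 500.0 = 1.001 kg
  B2O3: 3.294% × 500.0 = 16.47 kg
Sums-versus-targets review given the weights on record, at the basis given (sums match the target masses up to rounding of the answer):
  MgO: 35.70·0.3146 + 51.03·0.9851 = 61.50 kg (target 61.50 kg)
  SrO: 29.95·0.6973 = 20.88 kg (target 20.88 kg)
  TiO2: 45.91·0.9900 = 45.45 kg (target 45.45 kg)
  SiO2: 35.70·0.6350 + 333.7·0.9951 = 354.7 kg (target 354.7 kg)
  Al2O3: 333.7·0.003000 = 1.001 kg (target 1.001 kg)
  B2O3: 29.28·0.5625 = 16.47 kg (target 16.47 kg)
Glass-mass sanity pass: total batch − LOI = 500.0 kg (per-oxide target masses sum to 500.0 kg; basis as stated: 500.0 kg — differing by rounding only).
Batch grand total — Σ batch = 525.6 kg; the LOI term Σ batch·LOI equals 25.53 kg; yield = glass ÷ total batch = 95.14%.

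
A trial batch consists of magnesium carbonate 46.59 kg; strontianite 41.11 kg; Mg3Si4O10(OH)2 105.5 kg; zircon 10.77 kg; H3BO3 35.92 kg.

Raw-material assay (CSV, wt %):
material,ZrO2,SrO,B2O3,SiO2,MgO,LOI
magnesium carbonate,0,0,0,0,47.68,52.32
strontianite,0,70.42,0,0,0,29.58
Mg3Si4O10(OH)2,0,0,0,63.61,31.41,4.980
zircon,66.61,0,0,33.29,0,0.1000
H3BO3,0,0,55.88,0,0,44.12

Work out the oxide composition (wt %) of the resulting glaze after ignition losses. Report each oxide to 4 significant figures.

Working values are printed, rounded to 4 significant digits, between the steps — all internal work keeps exact precision at all times; every reported value includes exactly one rounding. All derived quantities are carried starting from the weights for 182.2 kg of glass in full precision (net glass mass, totals, ignition loss, yield, the five compositions) exactly as shown in problem or answer.
Oxide-by-oxide delivered mass:
  ZrO2: 10.77·0.6661 = 7.174 kg
  SrO: 41.11·0.7042 = 28.95 kg
  B2O3: 35.92·0.5588 = 20.07 kg
  SiO2: 105.5·0.6361 + 10.77·0.3329 = 70.69 kg
  MgO: 46.59·0.4768 + 105.5·0.3141 = 55.35 kg
LOI: 46.59·0.5232 + 41.11·0.2958 + 105.5·0.04980 + 10.77·0.001000 + 35.92·0.4412 = 57.65 kg
The glass mass, total less LOI, = 239.9 − 57.65 = 182.2 kg (the oxide masses sum to this)
oxide / glass × 100 gives the wt %

Glass mass = 182.2 kg (batch 239.9 − LOI 57.65).
Composition: ZrO2 3.936%, SrO 15.89%, B2O3 11.01%, SiO2 38.79%, MgO 30.37%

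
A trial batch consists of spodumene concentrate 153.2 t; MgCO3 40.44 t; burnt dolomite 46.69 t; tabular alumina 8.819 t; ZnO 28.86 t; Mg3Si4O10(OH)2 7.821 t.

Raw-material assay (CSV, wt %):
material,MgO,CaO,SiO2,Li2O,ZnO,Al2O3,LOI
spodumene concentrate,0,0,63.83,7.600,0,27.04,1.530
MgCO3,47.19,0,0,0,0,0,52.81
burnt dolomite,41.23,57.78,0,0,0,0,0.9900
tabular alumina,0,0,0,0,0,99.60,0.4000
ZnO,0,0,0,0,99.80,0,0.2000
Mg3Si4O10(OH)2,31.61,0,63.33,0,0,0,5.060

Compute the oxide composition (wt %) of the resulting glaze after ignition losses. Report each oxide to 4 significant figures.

Every computation runs at full float precision throughout. Rounding to 4 significant figures applies to each mid-chain value as displayed — a single rounding yields each reported result. The derived quantities (yield, net glass mass, ignition loss, six oxide percentages, totals) are recomputed using the weight values per 261.2 t of glass at full float precision as given in question or answer.
Per-oxide mass from batch:
  MgO: 40.44·0.4719 + 46.69·0.4123 + 7.821·0.3161 = 40.81 t
  CaO: 46.69·0.5778 = 26.98 t
  SiO2: 153.2·0.6383 + 7.821·0.6333 = 102.7 t
  Li2O: 153.2·0.07600 = 11.64 t
  ZnO: 28.86·0.9980 = 28.80 t
  Al2O3: 153.2·0.2704 + 8.819·0.9960 = 50.21 t
LOI: 153.2·0.01530 + 40.44·0.5281 + 46.69·0.009900 + 8.819·0.004000 + 28.86·0.002000 + 7.821·0.05060 = 24.65 t
The glass mass, total less LOI, = 285.8 − 24.65 = 261.2 t (= Σ oxide masses)
percent share: oxide ÷ glass, ×100

Glass mass = 261.2 t (batch 285.8 − LOI 24.65).
Composition: MgO 15.62%, CaO 10.33%, SiO2 39.34%, Li2O 4.458%, ZnO 11.03%, Al2O3 19.22%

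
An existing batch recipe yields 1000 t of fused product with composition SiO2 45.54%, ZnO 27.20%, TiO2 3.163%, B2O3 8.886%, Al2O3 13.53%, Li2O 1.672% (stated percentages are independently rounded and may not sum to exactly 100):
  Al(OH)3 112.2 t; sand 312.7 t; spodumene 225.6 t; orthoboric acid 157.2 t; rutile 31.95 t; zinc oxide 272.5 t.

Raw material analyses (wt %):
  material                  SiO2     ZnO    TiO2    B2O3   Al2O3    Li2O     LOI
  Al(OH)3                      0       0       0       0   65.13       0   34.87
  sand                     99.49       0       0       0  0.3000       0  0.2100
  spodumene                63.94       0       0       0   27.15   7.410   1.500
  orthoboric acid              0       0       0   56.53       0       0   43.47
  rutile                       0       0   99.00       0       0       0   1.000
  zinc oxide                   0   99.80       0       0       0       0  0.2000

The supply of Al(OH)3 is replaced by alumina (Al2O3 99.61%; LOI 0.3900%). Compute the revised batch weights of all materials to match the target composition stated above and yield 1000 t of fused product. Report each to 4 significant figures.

Revised batch per 1000 t fused product:
  alumina: 73.39 t
  sand: 312.7 t
  spodumene: 225.6 t
  orthoboric acid: 157.2 t
  rutile: 31.95 t
  zinc oxide: 272.5 t
Total batch = 1073 t; LOI loss = 73.53 t

In-progress results are shown, rounded to four significant digits, across the worked steps; the working math holds exact precision from start to finish — exactly one rounding goes into every reported value. The derived quantities are computed in exact precision (yield, LOI, the totals, glass mass, the six compositions) using the weight values for 1000 t of glass exactly as printed in the question or the answer.
Oxide-by-oxide targets in 1000 t fused product:
  SiO2: 45.54% × 1000 = 455.4 t
  ZnO: 27.20% × 1000 = 272.0 t
  TiO2: 3.163% × 1000 = 31.63 t
  B2O3: 8.886% × 1000 = 88.86 t
  Al2O3: 13.53% × 1000 = 135.3 t
  Li2O: 1.672% × 1000 = 16.72 t
Oxide-by-oxide audit applying the batch weights above, versus the basis set out (sums match the target masses once rounding is allowed for):
  SiO2: 312.7·0.9949 + 225.6·0.6394 = 455.4 t (target 455.4 t)
  ZnO: 272.5·0.9980 = 272.0 t (target 272.0 t)
  TiO2: 31.95·0.9900 = 31.63 t (target 31.63 t)
  B2O3: 157.2·0.5653 = 88.87 t (target 88.86 t)
  Al2O3: 73.39·0.9961 + 312.7·0.003000 + 225.6·0.2715 = 135.3 t (target 135.3 t)
  Li2O: 225.6·0.07410 = 16.72 t (target 16.72 t)
Glass-mass sanity pass: batch total minus LOI = 999.8 t (summing oxide targets gives 999.9 t; versus the stated basis of 1000 t — deltas are rounding alone).
Whole-batch sum: Σ batch = 1073 t; LOI loss = Σ batch·LOI = 73.53 t; glass ÷ batch gives a yield of 93.15%.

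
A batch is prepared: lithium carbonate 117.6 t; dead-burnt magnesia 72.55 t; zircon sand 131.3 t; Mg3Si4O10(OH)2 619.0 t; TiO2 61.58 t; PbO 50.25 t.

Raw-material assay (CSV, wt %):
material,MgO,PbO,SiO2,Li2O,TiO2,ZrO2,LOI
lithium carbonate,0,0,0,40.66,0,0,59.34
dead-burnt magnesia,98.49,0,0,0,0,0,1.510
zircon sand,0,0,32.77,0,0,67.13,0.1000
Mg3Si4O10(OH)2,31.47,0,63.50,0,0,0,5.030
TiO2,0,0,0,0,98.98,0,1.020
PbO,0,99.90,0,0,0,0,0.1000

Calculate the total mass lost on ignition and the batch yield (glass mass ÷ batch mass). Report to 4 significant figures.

Every computation runs at full precision from start to finish. Rounding to four significant digits extends to each intermediate as shown; every reported figure is rounded exactly once. The derived quantities (the totals, the six compositions, LOI, glass mass, yield) are computed in exact precision from the weighed amounts for 949.5 t of glass, precisely as stated by question or answer.
LOI of each material in turn:
  lithium carbonate: 117.6 × 0.5934 = 69.78 t
  dead-burnt magnesia: 72.55 × 0.01510 = 1.096 t
  zircon sand: 131.3 × 0.001000 = 0.1313 t
  Mg3Si4O10(OH)2: 619.0 × 0.05030 = 31.14 t
  TiO2: 61.58 × 0.01020 = 0.6281 t
  PbO: 50.25 × 0.001000 = 0.05025 t
Total LOI = 102.8 t
Glass = batch − LOI = 1052 − 102.8 = 949.5 t

LOI loss = 102.8 t; glass = 949.5 t; yield = 90.23%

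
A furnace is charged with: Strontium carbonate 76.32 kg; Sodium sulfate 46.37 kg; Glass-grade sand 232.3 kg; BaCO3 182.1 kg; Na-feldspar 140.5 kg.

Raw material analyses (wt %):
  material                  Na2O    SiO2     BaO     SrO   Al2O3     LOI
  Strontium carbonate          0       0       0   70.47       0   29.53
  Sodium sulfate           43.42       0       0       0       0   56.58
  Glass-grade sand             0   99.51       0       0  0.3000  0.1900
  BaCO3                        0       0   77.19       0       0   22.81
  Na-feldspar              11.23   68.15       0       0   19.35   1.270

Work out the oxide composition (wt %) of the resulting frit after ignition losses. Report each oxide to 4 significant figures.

The intermediate values are displayed with 4-significant-figure rounding between the steps; the working math holds full precision from start to finish — each reported result is rounded just once. Derived quantities, including net glass mass, totals, yield, the five compositions, LOI, are carried using the weight values on 585.1 kg of glass at full float precision as set out in question or answer.
Per-oxide mass from batch:
  Na2O: 46.37·0.4342 + 140.5·0.1123 = 35.91 kg
  SiO2: 232.3·0.9951 + 140.5·0.6815 = 326.9 kg
  BaO: 182.1·0.7719 = 140.6 kg
  SrO: 76.32·0.7047 = 53.78 kg
  Al2O3: 232.3·0.003000 + 140.5·0.1935 = 27.88 kg
LOI: 76.32·0.2953 + 46.37·0.5658 + 232.3·0.001900 + 182.1·0.2281 + 140.5·0.01270 = 92.54 kg
Net of LOI, the glass mass = 677.6 − 92.54 = 585.1 kg (matching Σ of the oxides)
each wt % is 100 × oxide ÷ glass

Glass mass = 585.1 kg (batch 677.6 − LOI 92.54).
Composition: Na2O 6.138%, SiO2 55.88%, BaO 24.03%, SrO 9.193%, Al2O3 4.766%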